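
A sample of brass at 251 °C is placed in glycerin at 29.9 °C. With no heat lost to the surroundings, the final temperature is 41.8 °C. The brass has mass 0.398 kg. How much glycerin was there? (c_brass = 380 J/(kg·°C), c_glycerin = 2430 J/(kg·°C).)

Net heat exchanged in the isolated system is zero:
0.398×380×(41.8 − 251) + m×2430×(41.8 − 29.9) = 0
28917 m = 31639
m = 31639/28917 ≈ 1.094 kg

m ≈ 1.09 kg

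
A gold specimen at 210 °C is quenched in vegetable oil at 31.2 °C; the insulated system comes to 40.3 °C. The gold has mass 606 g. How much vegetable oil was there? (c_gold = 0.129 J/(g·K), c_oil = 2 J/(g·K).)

Heat lost by the gold = heat gained by the oil:
606·0.129·(210 − 40.3) = m·2·(40.3 − 31.2)
18.2 m = 13266  ⇒  m ≈ 728.9 g

m ≈ 729 g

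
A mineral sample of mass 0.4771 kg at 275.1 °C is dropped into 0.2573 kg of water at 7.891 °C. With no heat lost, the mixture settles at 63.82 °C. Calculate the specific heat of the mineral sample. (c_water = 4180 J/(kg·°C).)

c ≈ 597 J/(kg·°C)

Taking heat into each body as positive, Σ m c ΔT = 0:
0.4771·c·(63.82 − 275.1) + 0.2573·4180·(63.82 − 7.891) = 0
-100.8 c = -60152
c = -60152/-100.8 ≈ 596.7 J/(kg·°C)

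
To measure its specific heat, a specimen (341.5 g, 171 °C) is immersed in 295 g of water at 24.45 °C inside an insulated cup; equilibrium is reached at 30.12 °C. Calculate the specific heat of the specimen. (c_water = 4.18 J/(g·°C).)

c ≈ 0.145 J/(g·°C)

Heat lost by the specimen = heat gained by the water:
341.5×c×(171 − 30.12) = 295×4.18×(30.12 − 24.45)
48111 c = 6991.7  ⇒  c ≈ 0.1453 J/(g·°C)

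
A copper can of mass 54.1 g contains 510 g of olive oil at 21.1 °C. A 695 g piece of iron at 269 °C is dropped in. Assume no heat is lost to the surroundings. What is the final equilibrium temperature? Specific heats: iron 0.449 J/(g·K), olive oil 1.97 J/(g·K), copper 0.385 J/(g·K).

T_f ≈ 78.9 °C

T_f is the heat-capacity-weighted average of the initial temperatures:
T_f = (312.06×269 + 1004.7×21.1 + 20.83×21.1) / (312.06 + 1004.7 + 20.83)
    = 105581 / 1337.6 ≈ 78.93 °C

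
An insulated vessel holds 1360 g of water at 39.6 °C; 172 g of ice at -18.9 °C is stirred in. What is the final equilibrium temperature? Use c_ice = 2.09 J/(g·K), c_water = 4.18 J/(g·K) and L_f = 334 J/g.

Heat gained plus heat lost sum to zero:
ice -18.9→0 °C: 172×2.09×18.9 = 6794.2
  melt ice: 172×334 = 57448
  warm the meltwater: 718.96 T
  water cools: 1360×4.18×(T − 39.6) = 5684.8(T − 39.6)
6403.8 T = 225118 − 64242 = 160876
T ≈ 25.12 °C — above 0 °C, consistent with complete melting.

T_f ≈ 25.1 °C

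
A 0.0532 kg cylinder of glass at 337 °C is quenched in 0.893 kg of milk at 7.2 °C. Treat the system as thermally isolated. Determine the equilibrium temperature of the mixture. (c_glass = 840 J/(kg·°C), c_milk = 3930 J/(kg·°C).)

T_f ≈ 11.3 °C

Setting the total heat transfer to zero:
0.0532·840·(T − 337) + 0.893·3930·(T − 7.2) = 0
44.69(T − 337) + 3509.5(T − 7.2) = 0
(44.69 + 3509.5) T = 44.69·337 + 3509.5·7.2
T = 40328/3554.2 ≈ 11.35 °C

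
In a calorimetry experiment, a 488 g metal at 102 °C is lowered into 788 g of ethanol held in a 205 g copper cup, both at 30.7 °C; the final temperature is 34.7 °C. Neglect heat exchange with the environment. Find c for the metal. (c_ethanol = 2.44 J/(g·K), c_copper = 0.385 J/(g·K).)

Heat gained plus heat lost sum to zero:
488·c·(34.7 − 102) + 788·2.44·(34.7 − 30.7) + 205·0.385·(34.7 − 30.7) = 0
-32842 c = -8006.6
c = -8006.6/-32842 ≈ 0.2438 J/(g·K)

c ≈ 0.244 J/(g·K)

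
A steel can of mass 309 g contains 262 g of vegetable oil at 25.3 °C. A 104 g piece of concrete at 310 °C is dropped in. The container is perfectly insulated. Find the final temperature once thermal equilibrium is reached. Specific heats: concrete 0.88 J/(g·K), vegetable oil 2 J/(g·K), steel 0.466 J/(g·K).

T_f ≈ 59.6 °C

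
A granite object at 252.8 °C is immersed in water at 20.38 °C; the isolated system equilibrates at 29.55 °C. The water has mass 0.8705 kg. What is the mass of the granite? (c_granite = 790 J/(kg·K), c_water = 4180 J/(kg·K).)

m ≈ 0.189 kg

Let T be the final temperature. ΣQ_i = 0:
m·790·(29.55 − 252.8) + 0.8705·4180·(29.55 − 20.38) = 0
-176368 m = -33367
m = -33367/-176368 ≈ 0.1892 kg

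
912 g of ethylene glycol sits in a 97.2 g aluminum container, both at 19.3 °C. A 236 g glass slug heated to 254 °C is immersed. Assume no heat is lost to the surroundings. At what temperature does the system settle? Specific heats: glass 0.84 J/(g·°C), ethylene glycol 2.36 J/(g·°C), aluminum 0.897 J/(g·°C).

T_f ≈ 38.4 °C

Energy conservation, ΣQ = 0:
236*0.84*(T − 254) + 912*2.36*(T − 19.3) + 97.2*0.897*(T − 19.3) = 0
(198.24 + 2152.3 + 87.19) T = 198.24*254 + 2152.3*19.3 + 87.19*19.3
T = 93575 / 2437.7 = 38.4 °C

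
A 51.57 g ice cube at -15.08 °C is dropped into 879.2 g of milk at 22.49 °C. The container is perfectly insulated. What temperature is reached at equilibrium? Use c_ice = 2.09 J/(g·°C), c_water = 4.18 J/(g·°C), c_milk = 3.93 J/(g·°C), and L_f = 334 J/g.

Energy balance with sensible and latent terms:
warm ice to 0 °C: 51.57·2.09·(0 − (-15.08)) = 1625.3; melt ice: 51.57·334 = 17224; meltwater 0→T: 51.57·4.18·T = 215.56 T; milk: 3455.3(T − 22.49)
3670.8 T = 77709 − 18850 = 58859
T ≈ 16.03 °C. Since T > 0 °C, the all-ice-melts assumption holds.

T_f ≈ 16.0 °C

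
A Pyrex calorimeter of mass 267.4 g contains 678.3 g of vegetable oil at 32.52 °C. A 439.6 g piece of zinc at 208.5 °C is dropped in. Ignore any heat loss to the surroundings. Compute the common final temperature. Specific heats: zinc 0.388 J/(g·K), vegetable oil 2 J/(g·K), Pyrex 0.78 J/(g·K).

Conservation of energy gives ΣQ = 0:
439.6×0.388×(T − 208.5) + 678.3×2×(T − 32.52) + 267.4×0.78×(T − 32.52) = 0
170.56(T − 208.5) + 1356.6(T − 32.52) + 208.57(T − 32.52) = 0
(170.56 + 1356.6 + 208.57) T = 170.56×208.5 + 1356.6×32.52 + 208.57×32.52
T = 86462 / 1735.7 = 49.8 °C

T_f ≈ 49.8 °C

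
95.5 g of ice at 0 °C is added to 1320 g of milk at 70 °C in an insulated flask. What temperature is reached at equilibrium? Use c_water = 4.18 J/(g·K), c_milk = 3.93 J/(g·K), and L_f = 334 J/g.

T_f ≈ 59.3 °C

Energy conservation, ΣQ = 0:
latent heat to melt: 95.5×334 = 31897
  meltwater 0→T: 95.5×4.18×T = 399.19 T
  milk cools: 1320×3.93×(T − 70) = 5187.6(T − 70)
5586.8 T = 363132 − 31897 = 331235
T ≈ 59.29 °C — above 0 °C, consistent with complete melting.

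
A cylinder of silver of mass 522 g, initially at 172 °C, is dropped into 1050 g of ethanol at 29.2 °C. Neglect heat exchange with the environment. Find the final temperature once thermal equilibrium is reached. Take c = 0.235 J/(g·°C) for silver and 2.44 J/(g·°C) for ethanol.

T_f ≈ 35.7 °C

T_f is the heat-capacity-weighted average of the initial temperatures:
T_f = (122.67*172 + 2562*29.2) / (122.67 + 2562)
    = 95910 / 2684.7 ≈ 35.72 °C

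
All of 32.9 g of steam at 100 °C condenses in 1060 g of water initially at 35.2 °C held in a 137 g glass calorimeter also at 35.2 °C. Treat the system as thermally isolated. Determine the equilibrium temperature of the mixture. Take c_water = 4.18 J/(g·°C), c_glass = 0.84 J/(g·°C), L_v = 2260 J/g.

T_f ≈ 53.0 °C

Conservation of energy gives ΣQ = 0:
steam→water at 100 °C releases m L_v = 32.9·2260 = 74354; condensate cools 100→T: 32.9·4.18·(T − 100) = 137.52(T − 100); original water: 4430.8(T − 35.2); cup: 115.08(T − 35.2)
4683.4 T = 74354 + 13752 + 160015 = 248121
T ≈ 52.98 °C (< 100 °C, so full condensation is consistent).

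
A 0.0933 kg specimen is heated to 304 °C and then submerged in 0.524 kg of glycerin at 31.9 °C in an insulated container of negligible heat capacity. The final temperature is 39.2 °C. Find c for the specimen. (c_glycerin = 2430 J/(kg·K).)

c ≈ 376 J/(kg·K)

Heat lost by the specimen = heat gained by the glycerin:
0.0933·c·(304 − 39.2) = 0.524·2430·(39.2 − 31.9)
24.71 c = 9295.2  ⇒  c ≈ 376.2 J/(kg·K)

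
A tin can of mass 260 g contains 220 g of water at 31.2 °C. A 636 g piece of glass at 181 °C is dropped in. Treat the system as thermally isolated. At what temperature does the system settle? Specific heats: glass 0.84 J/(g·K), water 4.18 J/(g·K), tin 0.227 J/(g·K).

T_f ≈ 84.1 °C

Net heat exchanged in the isolated system is zero:
636*0.84*(T − 181) + 220*4.18*(T − 31.2) + 260*0.227*(T − 31.2) = 0
534.24(T − 181) + 919.6(T − 31.2) + 59.02(T − 31.2) = 0
1512.9 T = 127230
T ≈ 84.10 °C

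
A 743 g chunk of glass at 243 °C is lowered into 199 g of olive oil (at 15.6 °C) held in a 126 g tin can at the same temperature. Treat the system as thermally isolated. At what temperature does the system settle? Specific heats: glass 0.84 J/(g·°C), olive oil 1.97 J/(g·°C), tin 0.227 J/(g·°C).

T_f ≈ 151.4 °C

Setting the total heat transfer to zero:
743·0.84·(T − 243) + 199·1.97·(T − 15.6) + 126·0.227·(T − 15.6) = 0
624.12(T − 243) + 392.03(T − 15.6) + 28.6(T − 15.6) = 0
1044.8 T = 158223
T = 158223/1044.8 ≈ 151.45 °C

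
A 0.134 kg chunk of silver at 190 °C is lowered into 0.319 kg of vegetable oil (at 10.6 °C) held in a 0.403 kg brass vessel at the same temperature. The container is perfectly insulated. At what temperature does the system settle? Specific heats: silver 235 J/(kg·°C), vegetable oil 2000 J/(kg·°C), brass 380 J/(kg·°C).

Taking heat into each body as positive, Σ m c ΔT = 0:
0.134*235*(T − 190) + 0.319*2000*(T − 10.6) + 0.403*380*(T − 10.6) = 0
(31.49 + 638 + 153.14) T = 31.49*190 + 638*10.6 + 153.14*10.6
T = 14369/822.63 ≈ 17.47 °C

T_f ≈ 17.5 °C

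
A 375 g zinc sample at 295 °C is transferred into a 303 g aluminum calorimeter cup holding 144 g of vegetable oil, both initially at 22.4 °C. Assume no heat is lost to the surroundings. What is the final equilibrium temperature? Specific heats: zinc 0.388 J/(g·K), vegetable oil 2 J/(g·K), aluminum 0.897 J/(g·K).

With ΣQ=0 the equilibrium temperature is the m·c-weighted mean:
T_f = (145.5·295 + 288·22.4 + 271.79·22.4) / (145.5 + 288 + 271.79)
    = 55462 / 705.29 ≈ 78.64 °C

T_f ≈ 78.6 °C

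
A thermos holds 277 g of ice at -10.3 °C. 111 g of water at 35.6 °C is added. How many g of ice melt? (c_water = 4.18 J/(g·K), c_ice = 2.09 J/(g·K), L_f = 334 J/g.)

m_melted ≈ 31.6 g

Cooling the water to 0 °C releases 111·4.18·35.6 = 16518 J.
Warming the ice to 0 °C takes 277·2.09·10.3 = 5963 J, leaving 10555 J for melting.
To melt every bit of ice: 277·334 = 92518 J.
Since 10555 < 92518 J, not all the ice melts; equilibrium is at 0 °C.
m_melted·334 = 10555  ⇒  m_melted ≈ 31.6 g.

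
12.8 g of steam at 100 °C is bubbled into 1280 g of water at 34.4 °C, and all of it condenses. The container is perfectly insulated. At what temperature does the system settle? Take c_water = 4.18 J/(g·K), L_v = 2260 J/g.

T_f ≈ 40.4 °C

Sum of m c ΔT and latent-heat terms is zero:
condense steam: −12.8·2260 = −28928; condensed water 100 °C→T: 53.5(T − 100); water warms: 1280·4.18·(T − 34.4) = 5350.4(T − 34.4)
5403.9 T = 28928 + 5350.4 + 184054 = 218332
T ≈ 40.40 °C (< 100 °C, so full condensation is consistent).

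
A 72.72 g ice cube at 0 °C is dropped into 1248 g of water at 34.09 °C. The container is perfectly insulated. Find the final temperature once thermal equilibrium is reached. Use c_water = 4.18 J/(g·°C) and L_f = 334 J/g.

T_f ≈ 27.8 °C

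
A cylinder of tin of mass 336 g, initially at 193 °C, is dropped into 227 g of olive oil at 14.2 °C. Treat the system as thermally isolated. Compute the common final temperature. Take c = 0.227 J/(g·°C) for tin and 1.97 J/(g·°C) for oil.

|Q_tin| = |Q_oil|:
336*0.227*(193 − T) = 227*1.97*(T − 14.2)
76.27(193 − T) = 447.19(T − 14.2)
523.46 T = 21071  ⇒  T ≈ 40.25 °C

T_f ≈ 40.3 °C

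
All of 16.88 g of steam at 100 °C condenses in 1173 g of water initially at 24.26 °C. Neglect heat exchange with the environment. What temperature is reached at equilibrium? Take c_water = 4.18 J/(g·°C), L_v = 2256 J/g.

Energy balance with sensible and latent terms:
steam→water at 100 °C releases m L_v = 16.88×2256 = 38081
  condensed water 100 °C→T: 70.56(T − 100)
  water warms: 1173×4.18×(T − 24.26) = 4903.1(T − 24.26)
4973.7 T = 38081 + 7055.8 + 118950 = 164087
T ≈ 32.99 °C — below 100 °C, confirming all the steam condensed.

T_f ≈ 33.0 °C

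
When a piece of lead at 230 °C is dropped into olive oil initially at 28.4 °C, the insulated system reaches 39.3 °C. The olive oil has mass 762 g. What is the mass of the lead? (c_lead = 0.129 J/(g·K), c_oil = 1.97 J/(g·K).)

|Q_lead| = |Q_oil|:
m×0.129×(230 − 39.3) = 762×1.97×(39.3 − 28.4)
24.6 m = 16362  ⇒  m ≈ 665.1 g

m ≈ 665 g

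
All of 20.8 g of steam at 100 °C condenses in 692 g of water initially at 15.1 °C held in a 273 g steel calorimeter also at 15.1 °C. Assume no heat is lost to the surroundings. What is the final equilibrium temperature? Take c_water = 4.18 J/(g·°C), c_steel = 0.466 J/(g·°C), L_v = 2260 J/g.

Taking heat into each body as positive, Σ m c ΔT = 0:
steam→water at 100 °C releases m L_v = 20.8·2260 = 47008; condensed water 100 °C→T: 86.94(T − 100); water warms: 692·4.18·(T − 15.1) = 2892.6(T − 15.1); steel cup: 273·0.466·(T − 15.1) = 127.22(T − 15.1)
3106.7 T = 47008 + 8694.4 + 45599 = 101301
T ≈ 32.61 °C (< 100 °C, so full condensation is consistent).

T_f ≈ 32.6 °C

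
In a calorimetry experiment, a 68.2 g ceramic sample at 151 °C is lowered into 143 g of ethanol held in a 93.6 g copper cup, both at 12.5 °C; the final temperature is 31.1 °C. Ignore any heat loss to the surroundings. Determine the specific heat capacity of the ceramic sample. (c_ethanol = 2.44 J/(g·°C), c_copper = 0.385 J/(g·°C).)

c ≈ 0.876 J/(g·°C)

Let T be the final temperature. ΣQ_i = 0:
68.2×c×(31.1 − 151) + 143×2.44×(31.1 − 12.5) + 93.6×0.385×(31.1 − 12.5) = 0
-8177.2 c = -7160.2
c = -7160.2/-8177.2 ≈ 0.8756 J/(g·°C)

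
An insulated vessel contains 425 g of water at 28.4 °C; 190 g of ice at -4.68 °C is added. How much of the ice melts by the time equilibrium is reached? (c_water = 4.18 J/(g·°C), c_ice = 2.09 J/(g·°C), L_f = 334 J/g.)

Water can give up m c ΔT = 425·4.18·28.4 = 50453 J before reaching 0 °C.
Of that, 190·2.09·4.68 = 1858.4 J goes to bring the ice to 0 °C, leaving 48594 J.
Melting all 190 g of ice would need 190·334 = 63460 J.
Since 48594 < 63460 J, not all the ice melts; equilibrium is at 0 °C.
m_melt = 48594 / L_f = 145.5 g.

m_melted ≈ 145 g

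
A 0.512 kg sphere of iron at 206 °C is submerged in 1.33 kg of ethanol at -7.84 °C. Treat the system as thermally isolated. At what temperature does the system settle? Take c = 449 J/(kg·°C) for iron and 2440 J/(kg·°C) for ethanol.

T_f ≈ 6.3 °C

Net heat exchanged in the isolated system is zero:
0.512*449*(T − 206) + 1.33*2440*(T − (-7.84)) = 0
229.89(T − 206) + 3245.2(T − (-7.84)) = 0
3475.1 T = 21915
T ≈ 6.31 °C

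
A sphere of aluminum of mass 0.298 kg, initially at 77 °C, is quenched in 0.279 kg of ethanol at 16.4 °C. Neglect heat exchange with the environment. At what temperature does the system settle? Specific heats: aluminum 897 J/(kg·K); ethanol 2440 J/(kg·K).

T_f ≈ 33.5 °C

Set heat shed by the hot body equal to heat absorbed by the cold body:
0.298×897×(77 − T) = 0.279×2440×(T − 16.4)
267.31(77 − T) = 680.76(T − 16.4)
948.07 T = 31747  ⇒  T ≈ 33.49 °C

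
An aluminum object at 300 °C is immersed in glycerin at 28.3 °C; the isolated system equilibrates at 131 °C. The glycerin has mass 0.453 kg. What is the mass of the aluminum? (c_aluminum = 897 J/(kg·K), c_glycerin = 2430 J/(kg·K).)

Let T be the final temperature. ΣQ_i = 0:
m×897×(131 − 300) + 0.453×2430×(131 − 28.3) = 0
-151593 m = -113051
m = -113051/-151593 ≈ 0.7458 kg

m ≈ 0.746 kg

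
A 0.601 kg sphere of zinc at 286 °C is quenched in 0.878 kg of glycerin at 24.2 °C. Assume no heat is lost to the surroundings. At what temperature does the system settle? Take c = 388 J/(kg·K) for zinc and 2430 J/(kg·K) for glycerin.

T_f ≈ 50.0 °C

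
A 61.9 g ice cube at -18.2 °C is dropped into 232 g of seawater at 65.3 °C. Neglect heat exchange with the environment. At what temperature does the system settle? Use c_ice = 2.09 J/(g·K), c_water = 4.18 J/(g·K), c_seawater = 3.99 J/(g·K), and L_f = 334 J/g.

T_f ≈ 31.6 °C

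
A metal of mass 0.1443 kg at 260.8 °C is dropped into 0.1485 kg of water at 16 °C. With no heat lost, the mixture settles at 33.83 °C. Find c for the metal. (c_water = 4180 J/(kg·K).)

Taking heat into each body as positive, Σ m c ΔT = 0:
0.1443×c×(33.83 − 260.8) + 0.1485×4180×(33.83 − 16) = 0
-32.75 c = -11068
c = -11068/-32.75 ≈ 337.9 J/(kg·K)

c ≈ 338 J/(kg·K)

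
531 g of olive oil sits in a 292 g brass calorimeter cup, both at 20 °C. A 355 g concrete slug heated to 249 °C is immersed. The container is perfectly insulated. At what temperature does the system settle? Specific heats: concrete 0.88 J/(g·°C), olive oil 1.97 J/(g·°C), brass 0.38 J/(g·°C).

T_f ≈ 68.7 °C

Net heat exchanged in the isolated system is zero:
355*0.88*(T − 249) + 531*1.97*(T − 20) + 292*0.38*(T − 20) = 0
(312.4 + 1046.1 + 110.96) T = 312.4*249 + 1046.1*20 + 110.96*20
T = 100928/1469.4 ≈ 68.69 °C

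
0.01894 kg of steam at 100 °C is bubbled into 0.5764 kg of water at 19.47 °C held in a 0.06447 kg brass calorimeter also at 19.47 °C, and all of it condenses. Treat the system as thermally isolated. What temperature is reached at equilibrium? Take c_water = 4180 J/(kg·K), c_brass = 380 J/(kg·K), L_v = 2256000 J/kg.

T_f ≈ 39.0 °C

Heat gained plus heat lost sum to zero:
latent heat released on condensation: 0.01894×2256000 = 42729; condensate cools 100→T: 0.01894×4180×(T − 100) = 79.17(T − 100); water warms: 0.5764×4180×(T − 19.47) = 2409.4(T − 19.47); brass cup: 0.06447×380×(T − 19.47) = 24.5(T − 19.47)
2513 T = 42729 + 7916.9 + 47387 = 98033
T ≈ 39.01 °C — below 100 °C, confirming all the steam condensed.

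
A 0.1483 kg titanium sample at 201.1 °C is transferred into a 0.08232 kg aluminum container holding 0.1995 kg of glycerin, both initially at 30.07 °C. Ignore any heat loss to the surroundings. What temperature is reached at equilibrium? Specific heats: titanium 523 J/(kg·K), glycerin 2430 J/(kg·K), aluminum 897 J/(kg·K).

T_f ≈ 50.9 °C

Energy conservation, ΣQ = 0:
0.1483·523·(T − 201.1) + 0.1995·2430·(T − 30.07) + 0.08232·897·(T − 30.07) = 0
(77.56 + 484.79 + 73.84) T = 77.56·201.1 + 484.79·30.07 + 73.84·30.07
T = 32395 / 636.19 = 50.9 °C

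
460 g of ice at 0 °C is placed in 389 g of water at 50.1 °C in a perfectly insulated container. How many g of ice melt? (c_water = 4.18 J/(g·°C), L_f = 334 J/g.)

m_melted ≈ 244 g

Cooling the water to 0 °C releases 389·4.18·50.1 = 81464 J.
Fully melting the ice requires m_ice L_f = 460·334 = 153640 J.
That's not enough to melt it all — equilibrium is at 0 °C with ice remaining.
m_melt = 81464 / L_f = 243.9 g.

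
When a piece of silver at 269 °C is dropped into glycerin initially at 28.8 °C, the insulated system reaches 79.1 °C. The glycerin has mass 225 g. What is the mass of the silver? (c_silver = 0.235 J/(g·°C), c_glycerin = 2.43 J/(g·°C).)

m ≈ 616 g

Energy conservation, ΣQ = 0:
m×0.235×(79.1 − 269) + 225×2.43×(79.1 − 28.8) = 0
-44.63 m = -27502
m = -27502/-44.63 ≈ 616.3 g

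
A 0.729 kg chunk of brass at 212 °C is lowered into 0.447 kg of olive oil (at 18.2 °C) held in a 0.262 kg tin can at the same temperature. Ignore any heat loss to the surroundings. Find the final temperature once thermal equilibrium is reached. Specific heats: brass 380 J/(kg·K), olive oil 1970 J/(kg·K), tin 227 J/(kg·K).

T_f ≈ 62.3 °C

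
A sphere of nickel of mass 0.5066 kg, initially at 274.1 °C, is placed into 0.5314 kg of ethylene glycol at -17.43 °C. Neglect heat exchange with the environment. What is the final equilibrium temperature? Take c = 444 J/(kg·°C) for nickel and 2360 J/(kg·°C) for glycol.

T_f ≈ 26.9 °C

Setting the total heat transfer to zero:
0.5066×444×(T − 274.1) + 0.5314×2360×(T − (-17.43)) = 0
(224.93 + 1254.1) T = 224.93×274.1 + 1254.1×(-17.43)
T ≈ 26.91 °C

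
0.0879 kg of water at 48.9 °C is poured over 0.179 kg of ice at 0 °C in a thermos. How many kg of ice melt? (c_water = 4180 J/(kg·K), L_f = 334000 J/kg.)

m_melted ≈ 0.0538 kg

Cooling the water to 0 °C releases 0.0879·4180·48.9 = 17967 J.
Fully melting the ice requires m_ice L_f = 0.179·334000 = 59786 J.
17967 J < 59786 J, so only part of the ice melts and the system sits at 0 °C.
Mass melted = 17967/334000 ≈ 0.05379 kg.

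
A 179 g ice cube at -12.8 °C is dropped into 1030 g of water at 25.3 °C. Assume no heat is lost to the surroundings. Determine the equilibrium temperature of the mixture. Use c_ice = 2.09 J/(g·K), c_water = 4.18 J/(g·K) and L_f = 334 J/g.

T_f ≈ 8.8 °C

Net heat exchanged in the isolated system is zero:
warm ice to 0 °C: 179·2.09·(0 − (-12.8)) = 4788.6; fusion: m_ice L_f = 179·334 = 59786; meltwater 0→T: 179·4.18·T = 748.22 T; water cools: 1030·4.18·(T − 25.3) = 4305.4(T − 25.3)
5053.6 T = 108927 − 64575 = 44352
T ≈ 8.78 °C (positive, so assuming full melt was valid).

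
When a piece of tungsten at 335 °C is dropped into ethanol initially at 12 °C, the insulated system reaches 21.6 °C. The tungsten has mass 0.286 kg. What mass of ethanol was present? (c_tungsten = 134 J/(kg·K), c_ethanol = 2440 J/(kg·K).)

m ≈ 0.513 kg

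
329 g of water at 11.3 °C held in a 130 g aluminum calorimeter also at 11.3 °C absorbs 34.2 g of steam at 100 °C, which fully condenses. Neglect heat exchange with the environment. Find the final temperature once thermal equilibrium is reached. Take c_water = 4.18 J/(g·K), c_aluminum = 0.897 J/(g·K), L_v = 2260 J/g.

T_f ≈ 66.3 °C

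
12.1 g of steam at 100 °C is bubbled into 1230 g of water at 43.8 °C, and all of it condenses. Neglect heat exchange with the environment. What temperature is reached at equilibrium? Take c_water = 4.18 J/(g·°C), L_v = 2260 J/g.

Setting the total heat transfer to zero:
condense steam: −12.1×2260 = −27346
  condensate cools 100→T: 12.1×4.18×(T − 100) = 50.58(T − 100)
  water warms: 1230×4.18×(T − 43.8) = 5141.4(T − 43.8)
5192 T = 27346 + 5057.8 + 225193 = 257597
T ≈ 49.61 °C (< 100 °C, so full condensation is consistent).

T_f ≈ 49.6 °C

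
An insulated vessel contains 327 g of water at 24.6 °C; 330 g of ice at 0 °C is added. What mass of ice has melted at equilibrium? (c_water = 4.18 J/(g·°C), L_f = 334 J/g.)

m_melted ≈ 101 g

Heat available from the water dropping to 0 °C: 327·4.18·24.6 = 33625 J.
To melt every bit of ice: 330·334 = 110220 J.
33625 J < 110220 J, so only part of the ice melts and the system sits at 0 °C.
Mass melted = 33625/334 ≈ 100.7 g.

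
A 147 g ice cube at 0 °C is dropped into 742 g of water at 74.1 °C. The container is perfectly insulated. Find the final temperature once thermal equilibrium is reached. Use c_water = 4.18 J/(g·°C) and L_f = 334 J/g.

T_f ≈ 48.6 °C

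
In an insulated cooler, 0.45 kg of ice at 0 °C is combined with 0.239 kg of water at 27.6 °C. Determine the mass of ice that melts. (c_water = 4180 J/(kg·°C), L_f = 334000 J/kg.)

m_melted ≈ 0.0826 kg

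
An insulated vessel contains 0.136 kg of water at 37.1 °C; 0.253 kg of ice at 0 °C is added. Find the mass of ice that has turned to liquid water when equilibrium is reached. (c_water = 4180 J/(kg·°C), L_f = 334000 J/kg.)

Water can give up m c ΔT = 0.136·4180·37.1 = 21091 J before reaching 0 °C.
To melt every bit of ice: 0.253·334000 = 84502 J.
21091 J < 84502 J, so only part of the ice melts and the system sits at 0 °C.
m_melt = 21091 / L_f = 0.06315 kg.

m_melted ≈ 0.0631 kg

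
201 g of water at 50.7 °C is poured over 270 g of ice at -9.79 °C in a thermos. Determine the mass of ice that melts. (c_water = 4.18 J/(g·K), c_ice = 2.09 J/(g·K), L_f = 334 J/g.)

m_melted ≈ 111 g

Cooling the water to 0 °C releases 201·4.18·50.7 = 42597 J.
Of that, 270·2.09·9.79 = 5524.5 J goes to bring the ice to 0 °C, leaving 37073 J.
Fully melting the ice requires m_ice L_f = 270·334 = 90180 J.
That's not enough to melt it all — equilibrium is at 0 °C with ice remaining.
m_melt = 37073 / L_f = 111 g.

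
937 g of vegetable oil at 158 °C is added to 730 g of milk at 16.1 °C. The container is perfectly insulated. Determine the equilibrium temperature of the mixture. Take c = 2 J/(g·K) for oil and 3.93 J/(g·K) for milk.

Let T be the final temperature. ΣQ_i = 0:
937·2·(T − 158) + 730·3.93·(T − 16.1) = 0
(1874 + 2868.9) T = 1874·158 + 2868.9·16.1
T = 342281 / 4742.9 = 72.2 °C

T_f ≈ 72.2 °C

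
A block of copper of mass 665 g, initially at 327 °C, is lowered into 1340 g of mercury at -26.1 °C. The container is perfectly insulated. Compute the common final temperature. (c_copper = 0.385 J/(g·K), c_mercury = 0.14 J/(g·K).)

Set heat shed by the hot body equal to heat absorbed by the cold body:
665*0.385*(327 − T) = 1340*0.14*(T − (-26.1))
256.03(327 − T) = 187.6(T − (-26.1))
443.63 T = 78824  ⇒  T ≈ 177.68 °C

T_f ≈ 177.7 °C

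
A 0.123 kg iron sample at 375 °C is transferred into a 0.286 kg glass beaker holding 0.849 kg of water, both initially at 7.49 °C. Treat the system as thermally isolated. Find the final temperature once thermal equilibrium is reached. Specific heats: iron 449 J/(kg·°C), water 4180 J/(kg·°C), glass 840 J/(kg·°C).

Let T be the final temperature. ΣQ_i = 0:
0.123*449*(T − 375) + 0.849*4180*(T − 7.49) + 0.286*840*(T − 7.49) = 0
55.23(T − 375) + 3548.8(T − 7.49) + 240.24(T − 7.49) = 0
3844.3 T = 49090
T = 49090 / 3844.3 = 12.8 °C

T_f ≈ 12.8 °C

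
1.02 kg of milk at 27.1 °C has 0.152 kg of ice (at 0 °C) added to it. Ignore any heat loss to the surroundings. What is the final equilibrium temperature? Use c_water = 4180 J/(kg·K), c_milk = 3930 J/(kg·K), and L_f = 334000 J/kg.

T_f ≈ 12.5 °C

Energy conservation, ΣQ = 0:
fusion: m_ice L_f = 0.152×334000 = 50768
  meltwater 0→T: 0.152×4180×T = 635.36 T
  milk cools: 1.02×3930×(T − 27.1) = 4008.6(T − 27.1)
4644 T = 108633 − 50768 = 57865
T ≈ 12.46 °C — above 0 °C, consistent with complete melting.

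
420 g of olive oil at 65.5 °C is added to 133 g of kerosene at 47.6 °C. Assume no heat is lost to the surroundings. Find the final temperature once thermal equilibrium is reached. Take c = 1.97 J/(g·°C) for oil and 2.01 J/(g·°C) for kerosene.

Energy conservation, ΣQ = 0:
420×1.97×(T − 65.5) + 133×2.01×(T − 47.6) = 0
(827.4 + 267.33) T = 827.4×65.5 + 267.33×47.6
T = 66920 / 1094.7 = 61.1 °C

T_f ≈ 61.1 °C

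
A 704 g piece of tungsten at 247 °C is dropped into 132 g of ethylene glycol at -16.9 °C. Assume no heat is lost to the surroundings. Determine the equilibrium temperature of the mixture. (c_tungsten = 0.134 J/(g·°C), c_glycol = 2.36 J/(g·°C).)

T_f ≈ 44.4 °C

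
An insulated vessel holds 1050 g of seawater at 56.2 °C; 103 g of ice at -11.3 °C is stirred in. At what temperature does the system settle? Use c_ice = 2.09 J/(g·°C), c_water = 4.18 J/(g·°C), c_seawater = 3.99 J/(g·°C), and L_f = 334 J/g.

Let T be the final temperature. ΣQ_i = 0:
ice -11.3→0 °C: 103·2.09·11.3 = 2432.6
  melt ice: 103·334 = 34402
  warm the meltwater: 430.54 T
  seawater cools: 1050·3.99·(T − 56.2) = 4189.5(T − 56.2)
4620 T = 235450 − 36835 = 198615
T ≈ 42.99 °C — above 0 °C, consistent with complete melting.

T_f ≈ 43.0 °C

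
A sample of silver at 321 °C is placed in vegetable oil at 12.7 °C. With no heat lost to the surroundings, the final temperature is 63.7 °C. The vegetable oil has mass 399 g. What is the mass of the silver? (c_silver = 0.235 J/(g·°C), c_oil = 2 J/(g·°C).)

Heat lost by the silver = heat gained by the oil:
m·0.235·(321 − 63.7) = 399·2·(63.7 − 12.7)
60.47 m = 40698  ⇒  m ≈ 673.1 g

m ≈ 673 g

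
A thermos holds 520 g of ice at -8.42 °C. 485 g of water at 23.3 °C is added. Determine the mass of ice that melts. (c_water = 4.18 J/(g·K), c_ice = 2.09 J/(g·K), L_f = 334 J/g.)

m_melted ≈ 114 g

Heat available from the water dropping to 0 °C: 485×4.18×23.3 = 47236 J.
Of that, 520×2.09×8.42 = 9150.9 J goes to bring the ice to 0 °C, leaving 38085 J.
Melting all 520 g of ice would need 520×334 = 173680 J.
Since 38085 < 173680 J, not all the ice melts; equilibrium is at 0 °C.
m_melted×334 = 38085  ⇒  m_melted ≈ 114 g.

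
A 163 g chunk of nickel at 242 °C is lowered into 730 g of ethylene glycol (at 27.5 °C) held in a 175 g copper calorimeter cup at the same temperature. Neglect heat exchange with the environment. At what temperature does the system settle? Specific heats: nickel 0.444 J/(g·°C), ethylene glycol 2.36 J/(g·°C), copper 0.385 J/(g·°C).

T_f ≈ 35.8 °C

With ΣQ=0 the equilibrium temperature is the m·c-weighted mean:
T_f = (72.37*242 + 1722.8*27.5 + 67.38*27.5) / (72.37 + 1722.8 + 67.38)
    = 66744 / 1862.5 ≈ 35.83 °C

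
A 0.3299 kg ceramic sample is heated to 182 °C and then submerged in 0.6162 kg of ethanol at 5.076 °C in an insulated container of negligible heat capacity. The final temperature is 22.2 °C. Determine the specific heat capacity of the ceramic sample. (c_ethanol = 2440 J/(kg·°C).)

Setting the total heat transfer to zero:
0.3299·c·(22.2 − 182) + 0.6162·2440·(22.2 − 5.076) = 0
-52.72 c = -25746
c = -25746/-52.72 ≈ 488.4 J/(kg·°C)

c ≈ 488 J/(kg·°C)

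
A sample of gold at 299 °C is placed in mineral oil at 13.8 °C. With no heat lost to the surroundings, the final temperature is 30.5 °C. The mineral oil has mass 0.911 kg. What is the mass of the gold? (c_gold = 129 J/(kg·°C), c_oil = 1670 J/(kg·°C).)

m ≈ 0.734 kg

Heat lost by the gold = heat gained by the oil:
m×129×(299 − 30.5) = 0.911×1670×(30.5 − 13.8)
34636 m = 25407  ⇒  m ≈ 0.7335 kg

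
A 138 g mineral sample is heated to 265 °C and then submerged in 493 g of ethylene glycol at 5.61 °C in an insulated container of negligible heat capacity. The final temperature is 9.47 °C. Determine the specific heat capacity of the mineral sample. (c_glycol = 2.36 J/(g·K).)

Conservation of energy gives ΣQ = 0:
138·c·(9.47 − 265) + 493·2.36·(9.47 − 5.61) = 0
-35263 c = -4491
c = -4491/-35263 ≈ 0.1274 J/(g·K)

c ≈ 0.127 J/(g·K)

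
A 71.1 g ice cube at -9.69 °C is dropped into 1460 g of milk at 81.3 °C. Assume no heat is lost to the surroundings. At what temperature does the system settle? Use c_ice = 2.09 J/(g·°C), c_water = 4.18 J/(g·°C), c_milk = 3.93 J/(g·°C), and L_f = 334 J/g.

T_f ≈ 73.1 °C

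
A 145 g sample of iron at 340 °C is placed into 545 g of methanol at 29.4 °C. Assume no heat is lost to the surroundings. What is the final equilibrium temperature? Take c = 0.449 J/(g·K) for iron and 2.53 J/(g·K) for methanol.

T_f ≈ 43.4 °C

Let T be the final temperature. ΣQ_i = 0:
145*0.449*(T − 340) + 545*2.53*(T − 29.4) = 0
65.11(T − 340) + 1378.8(T − 29.4) = 0
(65.11 + 1378.8) T = 65.11*340 + 1378.8*29.4
T ≈ 43.40 °C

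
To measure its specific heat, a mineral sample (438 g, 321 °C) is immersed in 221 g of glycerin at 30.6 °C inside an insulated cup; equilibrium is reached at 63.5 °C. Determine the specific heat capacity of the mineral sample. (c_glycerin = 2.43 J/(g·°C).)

Setting the total heat transfer to zero:
438×c×(63.5 − 321) + 221×2.43×(63.5 − 30.6) = 0
-112785 c = -17668
c = -17668/-112785 ≈ 0.1567 J/(g·°C)

c ≈ 0.157 J/(g·°C)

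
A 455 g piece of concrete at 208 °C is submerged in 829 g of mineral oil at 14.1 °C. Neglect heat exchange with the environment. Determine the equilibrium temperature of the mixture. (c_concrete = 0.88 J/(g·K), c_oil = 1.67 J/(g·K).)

T_f ≈ 57.6 °C

T_f = Σ m_i c_i T_i / Σ m_i c_i:
T_f = (400.4×208 + 1384.4×14.1) / (400.4 + 1384.4)
    = 102804 / 1784.8 ≈ 57.60 °C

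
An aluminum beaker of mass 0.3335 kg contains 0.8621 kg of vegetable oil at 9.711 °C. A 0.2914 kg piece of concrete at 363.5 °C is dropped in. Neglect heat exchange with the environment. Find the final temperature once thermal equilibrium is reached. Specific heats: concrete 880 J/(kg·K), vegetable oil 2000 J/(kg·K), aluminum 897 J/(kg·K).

T_f ≈ 49.5 °C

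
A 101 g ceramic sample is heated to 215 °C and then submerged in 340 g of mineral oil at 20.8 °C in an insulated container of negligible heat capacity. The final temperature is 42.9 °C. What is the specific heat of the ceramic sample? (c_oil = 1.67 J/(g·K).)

Heat lost by the ceramic sample = heat gained by the oil:
101·c·(215 − 42.9) = 340·1.67·(42.9 − 20.8)
17382 c = 12548  ⇒  c ≈ 0.7219 J/(g·K)

c ≈ 0.722 J/(g·K)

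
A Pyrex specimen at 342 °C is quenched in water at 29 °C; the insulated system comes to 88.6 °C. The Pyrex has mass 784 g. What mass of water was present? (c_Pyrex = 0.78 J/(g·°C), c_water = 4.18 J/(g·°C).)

m ≈ 622 g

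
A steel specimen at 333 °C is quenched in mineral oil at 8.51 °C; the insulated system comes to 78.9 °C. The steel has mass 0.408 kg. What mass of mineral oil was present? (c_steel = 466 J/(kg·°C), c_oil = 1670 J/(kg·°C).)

m ≈ 0.411 kg

Heat lost by the steel = heat gained by the oil:
0.408·466·(333 − 78.9) = m·1670·(78.9 − 8.51)
117551 m = 48312  ⇒  m ≈ 0.411 kg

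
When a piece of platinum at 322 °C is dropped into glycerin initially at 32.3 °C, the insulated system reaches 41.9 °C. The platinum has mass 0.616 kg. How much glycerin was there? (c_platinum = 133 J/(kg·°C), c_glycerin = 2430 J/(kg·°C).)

Heat lost by the platinum = heat gained by the glycerin:
0.616×133×(322 − 41.9) = m×2430×(41.9 − 32.3)
23328 m = 22948  ⇒  m ≈ 0.9837 kg

m ≈ 0.984 kg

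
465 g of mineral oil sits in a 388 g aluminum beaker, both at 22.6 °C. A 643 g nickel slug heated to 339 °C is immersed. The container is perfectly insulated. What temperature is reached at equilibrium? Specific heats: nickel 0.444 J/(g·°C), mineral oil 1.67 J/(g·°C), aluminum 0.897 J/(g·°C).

T_f ≈ 86.7 °C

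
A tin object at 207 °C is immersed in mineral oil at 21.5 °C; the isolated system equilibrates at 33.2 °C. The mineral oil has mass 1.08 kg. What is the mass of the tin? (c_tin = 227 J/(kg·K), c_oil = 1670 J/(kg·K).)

|Q_tin| = |Q_oil|:
m×227×(207 − 33.2) = 1.08×1670×(33.2 − 21.5)
39453 m = 21102  ⇒  m ≈ 0.5349 kg

m ≈ 0.535 kg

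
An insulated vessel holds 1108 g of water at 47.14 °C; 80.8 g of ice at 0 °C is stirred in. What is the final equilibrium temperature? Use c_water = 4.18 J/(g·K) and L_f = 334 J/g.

Conservation of energy gives ΣQ = 0:
melt ice: 80.8×334 = 26987; meltwater 0→T: 80.8×4.18×T = 337.74 T; water cools: 1108×4.18×(T − 47.14) = 4631.4(T − 47.14)
4969.2 T = 218326 − 26987 = 191339
T ≈ 38.51 °C — above 0 °C, consistent with complete melting.

T_f ≈ 38.5 °C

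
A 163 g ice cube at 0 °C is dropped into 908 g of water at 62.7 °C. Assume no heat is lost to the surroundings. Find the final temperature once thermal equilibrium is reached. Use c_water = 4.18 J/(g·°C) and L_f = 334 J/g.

T_f ≈ 41.0 °C

Net heat exchanged in the isolated system is zero:
latent heat to melt: 163·334 = 54442; meltwater 0→T: 163·4.18·T = 681.34 T; water cools: 908·4.18·(T − 62.7) = 3795.4(T − 62.7)
4476.8 T = 237974 − 54442 = 183532
T ≈ 41.00 °C (positive, so assuming full melt was valid).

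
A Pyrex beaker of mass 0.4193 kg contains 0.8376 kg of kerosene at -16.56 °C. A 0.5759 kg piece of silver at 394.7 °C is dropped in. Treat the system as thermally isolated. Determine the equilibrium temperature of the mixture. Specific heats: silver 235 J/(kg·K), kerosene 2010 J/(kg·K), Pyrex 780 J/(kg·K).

T_f ≈ 9.4 °C

Taking heat into each body as positive, Σ m c ΔT = 0:
0.5759×235×(T − 394.7) + 0.8376×2010×(T − (-16.56)) + 0.4193×780×(T − (-16.56)) = 0
135.34(T − 394.7) + 1683.6(T − (-16.56)) + 327.05(T − (-16.56)) = 0
2146 T = 20121
T = 20121 / 2146 = 9.38 °C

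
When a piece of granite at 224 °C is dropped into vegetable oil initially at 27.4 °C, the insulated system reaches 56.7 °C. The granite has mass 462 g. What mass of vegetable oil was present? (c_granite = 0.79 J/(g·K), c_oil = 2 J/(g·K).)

m ≈ 1040 g

Heat gained plus heat lost sum to zero:
462·0.79·(56.7 − 224) + m·2·(56.7 − 27.4) = 0
58.6 m = 61061
m = 61061/58.6 ≈ 1042 g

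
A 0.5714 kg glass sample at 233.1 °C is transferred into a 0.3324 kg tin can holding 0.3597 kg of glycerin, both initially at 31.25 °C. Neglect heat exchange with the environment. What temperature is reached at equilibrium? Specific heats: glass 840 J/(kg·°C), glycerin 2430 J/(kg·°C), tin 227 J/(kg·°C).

T_f ≈ 99.0 °C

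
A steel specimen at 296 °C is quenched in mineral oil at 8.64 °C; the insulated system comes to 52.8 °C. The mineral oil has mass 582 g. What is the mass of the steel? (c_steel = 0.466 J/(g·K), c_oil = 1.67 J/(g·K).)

Let T be the final temperature. ΣQ_i = 0:
m×0.466×(52.8 − 296) + 582×1.67×(52.8 − 8.64) = 0
-113.33 m = -42921
m = -42921/-113.33 ≈ 378.7 g

m ≈ 379 g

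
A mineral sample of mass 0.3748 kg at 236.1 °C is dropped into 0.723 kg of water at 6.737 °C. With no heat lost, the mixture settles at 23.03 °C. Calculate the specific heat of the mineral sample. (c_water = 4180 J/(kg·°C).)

m_s c (T_s − T_f) = m_water c_water (T_f − T_0):
0.3748·c·(236.1 − 23.03) = 0.723·4180·(23.03 − 6.737)
79.86 c = 49240  ⇒  c ≈ 616.6 J/(kg·°C)

c ≈ 617 J/(kg·°C)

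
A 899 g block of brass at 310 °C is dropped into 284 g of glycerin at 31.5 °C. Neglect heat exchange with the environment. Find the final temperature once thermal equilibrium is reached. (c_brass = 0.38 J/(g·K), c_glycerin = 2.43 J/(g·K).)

T_f ≈ 123.7 °C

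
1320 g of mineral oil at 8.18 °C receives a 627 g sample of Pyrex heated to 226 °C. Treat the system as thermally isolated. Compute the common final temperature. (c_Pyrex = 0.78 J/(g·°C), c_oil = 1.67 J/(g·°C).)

T_f ≈ 47.7 °C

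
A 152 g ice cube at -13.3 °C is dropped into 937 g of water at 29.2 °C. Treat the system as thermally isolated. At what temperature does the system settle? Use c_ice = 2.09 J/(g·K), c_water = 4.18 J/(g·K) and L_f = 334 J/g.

Energy balance with sensible and latent terms:
warm ice to 0 °C: 152·2.09·(0 − (-13.3)) = 4225.1; melt ice: 152·334 = 50768; meltwater 0→T: 152·4.18·T = 635.36 T; water: 3916.7(T − 29.2)
4552 T = 114366 − 54993 = 59373
T ≈ 13.04 °C (positive, so assuming full melt was valid).

T_f ≈ 13.0 °C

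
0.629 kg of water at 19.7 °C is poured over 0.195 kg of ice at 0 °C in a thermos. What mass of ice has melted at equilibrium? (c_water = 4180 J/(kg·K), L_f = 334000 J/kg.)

m_melted ≈ 0.155 kg

Heat available from the water dropping to 0 °C: 0.629·4180·19.7 = 51796 J.
Melting all 0.195 kg of ice would need 0.195·334000 = 65130 J.
51796 J < 65130 J, so only part of the ice melts and the system sits at 0 °C.
m_melted·334000 = 51796  ⇒  m_melted ≈ 0.1551 kg.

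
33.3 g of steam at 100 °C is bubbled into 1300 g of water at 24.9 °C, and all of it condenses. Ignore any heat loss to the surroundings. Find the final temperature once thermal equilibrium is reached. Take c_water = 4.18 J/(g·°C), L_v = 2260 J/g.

T_f ≈ 40.3 °C

Heat gained plus heat lost sum to zero:
latent heat released on condensation: 33.3·2260 = 75258
  condensed water 100 °C→T: 139.19(T − 100)
  original water: 5434(T − 24.9)
5573.2 T = 75258 + 13919 + 135307 = 224484
T ≈ 40.28 °C, under the boiling point, so the assumption holds.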